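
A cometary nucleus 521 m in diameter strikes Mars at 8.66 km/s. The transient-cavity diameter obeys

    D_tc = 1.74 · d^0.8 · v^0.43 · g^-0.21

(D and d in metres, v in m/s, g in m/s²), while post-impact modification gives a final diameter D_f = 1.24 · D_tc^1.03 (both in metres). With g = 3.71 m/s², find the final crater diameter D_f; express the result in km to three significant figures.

D_f ≈ 15.9 km

v = 8660 m/s.
d^0.8 = 521^0.8 = 149.1
v^0.43 = 8660^0.43 = 49.33
g^-0.21 = 3.71^-0.21 = 0.7593
D_tc = 1.74 × 149.1 × 49.33 × 0.7593 = 9717 m
D_f = 1.24 × (9717)^1.03 = 15870 m
     = 15.87 km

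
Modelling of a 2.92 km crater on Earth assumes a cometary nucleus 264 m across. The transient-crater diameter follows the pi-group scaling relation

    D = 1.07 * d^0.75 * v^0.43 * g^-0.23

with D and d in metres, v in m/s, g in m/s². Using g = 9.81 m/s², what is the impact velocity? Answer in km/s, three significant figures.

Rearranging for v: v = [D / (1.07 · 264^0.75 · 9.81^-0.23)]^(1/0.43).
D = 2920 m.
264^0.75 = 65.49
9.81^-0.23 = 0.5914
Denominator = 1.07 × 65.49 × 0.5914 = 41.44
D / 41.44 = 2920 / 41.44 = 70.46
v = 70.46^(1/0.43) = 70.46^2.3256 = 19842 m/s

v ≈ 19.8 km/s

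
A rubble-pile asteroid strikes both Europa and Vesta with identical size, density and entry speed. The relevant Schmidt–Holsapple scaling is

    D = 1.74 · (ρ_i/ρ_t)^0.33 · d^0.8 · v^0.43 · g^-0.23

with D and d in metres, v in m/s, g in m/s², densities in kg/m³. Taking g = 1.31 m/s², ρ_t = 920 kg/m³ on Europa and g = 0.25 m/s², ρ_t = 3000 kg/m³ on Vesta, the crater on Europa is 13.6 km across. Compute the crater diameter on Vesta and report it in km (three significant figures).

D ≈ 13.5 km

The impactor-only factors (d, v, ρ_i) cancel in the ratio, leaving D_Vesta/D_Europa = (g_Vesta/g_Europa)^-0.23 · (ρ_t,Europa/ρ_t,Vesta)^0.33.
(0.25/1.31)^-0.23 = 0.1908^-0.23 = 1.464
(920/3000)^0.33 = 0.3067^0.33 = 0.6770
Ratio = 1.464 × 0.6770 = 0.9911
D_Vesta = 0.9911 × 13.6 km = 13.5 km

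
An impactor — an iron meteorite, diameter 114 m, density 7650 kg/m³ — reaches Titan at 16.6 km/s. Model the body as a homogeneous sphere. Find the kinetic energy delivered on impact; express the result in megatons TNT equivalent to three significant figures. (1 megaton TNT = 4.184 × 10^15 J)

E ≈ 195 Mt TNT

v = 16600 m/s.
Mass m = (π/6) ρ d³ = (π/6) × 7650 × (114)³ = 5.934 × 10^9 kg
E = ½ m v² = 0.5 × 5.934 × 10^9 × (16600)² = 8.176 × 10^17 J
   = 8.176 × 10^17 / 4.184×10^15 = 195.4 Mt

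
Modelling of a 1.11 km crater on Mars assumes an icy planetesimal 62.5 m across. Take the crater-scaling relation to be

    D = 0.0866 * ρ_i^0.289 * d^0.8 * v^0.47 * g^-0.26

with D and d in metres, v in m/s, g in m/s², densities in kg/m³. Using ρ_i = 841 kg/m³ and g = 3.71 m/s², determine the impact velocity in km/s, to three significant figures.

Rearranging for v: v = [D / (0.0866 · 841^0.289 · 62.5^0.8 · 3.71^-0.26)]^(1/0.47).
D = 1110 m.
841^0.289 = 7.003
62.5^0.8 = 27.33
3.71^-0.26 = 0.7112
Denominator = 0.0866 × 7.003 × 27.33 × 0.7112 = 11.79
D / 11.79 = 1110 / 11.79 = 94.15
v = 94.15^(1/0.47) = 94.15^2.1277 = 15838 m/s

v ≈ 15.8 km/s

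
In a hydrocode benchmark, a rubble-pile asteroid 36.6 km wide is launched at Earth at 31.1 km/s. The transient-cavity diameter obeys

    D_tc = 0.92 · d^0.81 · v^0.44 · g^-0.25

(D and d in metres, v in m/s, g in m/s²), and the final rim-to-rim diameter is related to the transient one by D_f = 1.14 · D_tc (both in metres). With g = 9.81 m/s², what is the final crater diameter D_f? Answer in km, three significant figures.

D_f ≈ 279 km

In SI: d = 36600 m, v = 31100 m/s.
d^0.81 = 36600^0.81 = 4971
v^0.44 = 31100^0.44 = 94.80
g^-0.25 = 9.81^-0.25 = 0.5650
D_tc = 0.92 × 4971 × 94.80 × 0.5650 = 2.450 × 10^5 m
D_f = 1.14 × 2.450 × 10^5 = 2.793 × 10^5 m
     = 279.3 km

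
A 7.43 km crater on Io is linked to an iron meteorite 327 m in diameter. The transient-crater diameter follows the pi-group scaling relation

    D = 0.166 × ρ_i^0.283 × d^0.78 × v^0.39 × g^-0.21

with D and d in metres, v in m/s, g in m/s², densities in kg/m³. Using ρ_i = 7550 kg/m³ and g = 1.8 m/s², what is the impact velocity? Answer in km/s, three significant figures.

Rearranging for v: v = [D / (0.166 · 7550^0.283 · 327^0.78 · 1.8^-0.21)]^(1/0.39).
D = 7430 m.
7550^0.283 = 12.52
327^0.78 = 91.48
1.8^-0.21 = 0.8839
Denominator = 0.166 × 12.52 × 91.48 × 0.8839 = 168.1
D / 168.1 = 7430 / 168.1 = 44.20
v = 44.20^(1/0.39) = 44.20^2.5641 = 16559 m/s

v ≈ 16.6 km/s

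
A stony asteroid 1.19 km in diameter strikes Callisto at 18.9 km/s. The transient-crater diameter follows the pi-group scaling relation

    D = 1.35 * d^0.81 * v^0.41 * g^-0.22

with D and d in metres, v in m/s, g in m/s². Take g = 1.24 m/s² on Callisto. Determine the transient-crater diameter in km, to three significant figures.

D ≈ 22.6 km

In SI units: d = 1190 m, v = 18900 m/s.
d^0.81 = 1190^0.81 = 309.9
v^0.41 = 18900^0.41 = 56.67
g^-0.22 = 1.24^-0.22 = 0.9538
D = 1.35 × 309.9 × 56.67 × 0.9538 = 22613 m
   = 22.61 km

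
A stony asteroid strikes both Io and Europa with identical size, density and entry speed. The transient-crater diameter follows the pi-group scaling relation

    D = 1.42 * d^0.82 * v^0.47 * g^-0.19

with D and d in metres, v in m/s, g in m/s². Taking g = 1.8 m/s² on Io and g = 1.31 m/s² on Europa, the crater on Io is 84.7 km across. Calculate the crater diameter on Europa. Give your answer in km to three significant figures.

D ≈ 90.0 km

All impactor-dependent factors cancel in the ratio, leaving D_Europa/D_Io = (g_Europa/g_Io)^-0.19.
(1.31/1.8)^-0.19 = 0.7278^-0.19 = 1.062
D_Europa = 1.062 × 84.7 km = 90.0 km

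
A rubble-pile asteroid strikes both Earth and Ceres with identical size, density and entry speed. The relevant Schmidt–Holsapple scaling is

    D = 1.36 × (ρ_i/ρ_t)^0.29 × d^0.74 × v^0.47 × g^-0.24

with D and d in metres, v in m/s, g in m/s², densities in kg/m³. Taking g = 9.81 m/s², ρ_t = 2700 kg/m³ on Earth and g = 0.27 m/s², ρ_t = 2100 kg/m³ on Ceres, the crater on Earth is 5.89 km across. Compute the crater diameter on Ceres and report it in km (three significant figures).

The impactor-only factors (d, v, ρ_i) cancel in the ratio, leaving D_Ceres/D_Earth = (g_Ceres/g_Earth)^-0.24 · (ρ_t,Earth/ρ_t,Ceres)^0.29.
(0.27/9.81)^-0.24 = 0.02752^-0.24 = 2.369
(2700/2100)^0.29 = 1.286^0.29 = 1.076
Ratio = 2.369 × 1.076 = 2.549
D_Ceres = 2.549 × 5.89 km = 15.0 km

D ≈ 15.0 km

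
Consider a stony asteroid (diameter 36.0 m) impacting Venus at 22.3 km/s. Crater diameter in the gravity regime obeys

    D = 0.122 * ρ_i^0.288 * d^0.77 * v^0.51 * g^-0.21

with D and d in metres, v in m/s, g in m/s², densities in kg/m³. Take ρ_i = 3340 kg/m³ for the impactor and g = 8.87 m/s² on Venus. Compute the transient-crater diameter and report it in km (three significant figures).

In SI units: v = 22300 m/s.
ρ_i^0.288 = 3340^0.288 = 10.35
d^0.77 = 36^0.77 = 15.79
v^0.51 = 22300^0.51 = 165.1
g^-0.21 = 8.87^-0.21 = 0.6323
D = 0.122 × 10.35 × 15.79 × 165.1 × 0.6323 = 2081 m
   = 2.081 km

D ≈ 2.08 km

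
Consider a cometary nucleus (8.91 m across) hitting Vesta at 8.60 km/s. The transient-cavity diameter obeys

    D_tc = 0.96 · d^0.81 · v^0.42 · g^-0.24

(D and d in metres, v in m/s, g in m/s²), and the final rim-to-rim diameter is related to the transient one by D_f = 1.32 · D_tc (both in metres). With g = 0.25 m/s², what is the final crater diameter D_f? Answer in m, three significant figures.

v = 8600 m/s.
d^0.81 = 8.91^0.81 = 5.880
v^0.42 = 8600^0.42 = 44.93
g^-0.24 = 0.25^-0.24 = 1.395
D_tc = 0.96 × 5.880 × 44.93 × 1.395 = 353.8 m
D_f = 1.32 × 353.8 = 467.0 m

D_f ≈ 467 m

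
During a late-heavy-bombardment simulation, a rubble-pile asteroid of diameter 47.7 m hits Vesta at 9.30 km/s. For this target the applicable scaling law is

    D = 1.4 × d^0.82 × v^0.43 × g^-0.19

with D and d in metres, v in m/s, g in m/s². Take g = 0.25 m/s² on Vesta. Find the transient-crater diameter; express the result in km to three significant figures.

In SI units: v = 9300 m/s.
d^0.82 = 47.7^0.82 = 23.79
v^0.43 = 9300^0.43 = 50.87
g^-0.19 = 0.25^-0.19 = 1.301
D = 1.4 × 23.79 × 50.87 × 1.301 = 2204 m
   = 2.204 km

D ≈ 2.20 km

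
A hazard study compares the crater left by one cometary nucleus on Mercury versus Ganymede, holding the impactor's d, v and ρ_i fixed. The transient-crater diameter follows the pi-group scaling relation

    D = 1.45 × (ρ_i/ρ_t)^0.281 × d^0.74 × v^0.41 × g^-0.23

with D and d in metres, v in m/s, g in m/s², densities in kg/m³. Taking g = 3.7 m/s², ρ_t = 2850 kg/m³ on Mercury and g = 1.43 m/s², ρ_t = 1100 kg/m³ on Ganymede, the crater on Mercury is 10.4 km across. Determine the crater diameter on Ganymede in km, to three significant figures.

D ≈ 16.9 km

The impactor-only factors (d, v, ρ_i) cancel in the ratio, leaving D_Ganymede/D_Mercury = (g_Ganymede/g_Mercury)^-0.23 · (ρ_t,Mercury/ρ_t,Ganymede)^0.281.
(1.43/3.7)^-0.23 = 0.3865^-0.23 = 1.244
(2850/1100)^0.281 = 2.591^0.281 = 1.307
Ratio = 1.244 × 1.307 = 1.626
D_Ganymede = 1.626 × 10.4 km = 16.9 km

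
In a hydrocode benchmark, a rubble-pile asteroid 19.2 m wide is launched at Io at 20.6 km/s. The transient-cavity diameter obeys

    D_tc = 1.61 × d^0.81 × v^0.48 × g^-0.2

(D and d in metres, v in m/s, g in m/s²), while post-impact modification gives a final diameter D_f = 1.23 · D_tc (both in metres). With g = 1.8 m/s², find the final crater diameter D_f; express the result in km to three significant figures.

v = 20600 m/s.
d^0.81 = 19.2^0.81 = 10.95
v^0.48 = 20600^0.48 = 117.7
g^-0.2 = 1.8^-0.2 = 0.8891
D_tc = 1.61 × 10.95 × 117.7 × 0.8891 = 1845 m
D_f = 1.23 × 1845 = 2269 m
     = 2.269 km

D_f ≈ 2.27 km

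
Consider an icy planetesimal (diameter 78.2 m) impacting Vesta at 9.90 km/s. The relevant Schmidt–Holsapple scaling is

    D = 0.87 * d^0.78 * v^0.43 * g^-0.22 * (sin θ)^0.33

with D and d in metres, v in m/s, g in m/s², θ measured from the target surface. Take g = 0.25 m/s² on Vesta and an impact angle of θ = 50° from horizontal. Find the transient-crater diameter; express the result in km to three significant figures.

D ≈ 1.69 km

In SI units: v = 9900 m/s.
d^0.78 = 78.2^0.78 = 29.97
v^0.43 = 9900^0.43 = 52.25
g^-0.22 = 0.25^-0.22 = 1.357
(sin 50°)^0.33 = 0.7660^0.33 = 0.9158
D = 0.87 × 29.97 × 52.25 × 1.357 × 0.9158 = 1693 m
   = 1.693 km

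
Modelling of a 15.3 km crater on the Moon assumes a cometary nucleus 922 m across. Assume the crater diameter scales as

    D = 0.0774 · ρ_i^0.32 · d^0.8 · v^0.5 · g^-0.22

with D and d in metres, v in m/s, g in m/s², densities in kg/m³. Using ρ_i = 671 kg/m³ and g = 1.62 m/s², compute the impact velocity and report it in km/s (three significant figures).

Rearranging for v: v = [D / (0.0774 · 671^0.32 · 922^0.8 · 1.62^-0.22)]^(1/0.5).
D = 15300 m.
671^0.32 = 8.027
922^0.8 = 235.4
1.62^-0.22 = 0.8993
Denominator = 0.0774 × 8.027 × 235.4 × 0.8993 = 131.5
D / 131.5 = 15300 / 131.5 = 116.3
v = 116.3^(1/0.5) = 116.3^2 = 13526 m/s

v ≈ 13.5 km/s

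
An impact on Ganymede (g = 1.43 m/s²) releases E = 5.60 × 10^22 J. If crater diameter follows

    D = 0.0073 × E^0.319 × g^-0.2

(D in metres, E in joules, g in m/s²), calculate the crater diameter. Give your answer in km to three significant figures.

D ≈ 123 km

E^0.319 = (5.60 × 10^22)^0.319 = 1.806 × 10^7
g^-0.2 = 1.43^-0.2 = 0.9310
D = 0.0073 × 1.806 × 10^7 × 0.9310 = 1.227 × 10^5 m
   = 122.7 km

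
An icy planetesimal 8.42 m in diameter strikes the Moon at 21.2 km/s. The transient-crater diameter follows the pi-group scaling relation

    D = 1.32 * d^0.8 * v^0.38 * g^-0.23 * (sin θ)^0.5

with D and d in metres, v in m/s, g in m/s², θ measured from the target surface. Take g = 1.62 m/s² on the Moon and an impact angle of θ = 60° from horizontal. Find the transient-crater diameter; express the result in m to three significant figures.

D ≈ 266 m

In SI units: v = 21200 m/s.
d^0.8 = 8.42^0.8 = 5.499
v^0.38 = 21200^0.38 = 44.06
g^-0.23 = 1.62^-0.23 = 0.8950
(sin 60°)^0.5 = 0.8660^0.5 = 0.9306
D = 1.32 × 5.499 × 44.06 × 0.8950 × 0.9306 = 266.4 m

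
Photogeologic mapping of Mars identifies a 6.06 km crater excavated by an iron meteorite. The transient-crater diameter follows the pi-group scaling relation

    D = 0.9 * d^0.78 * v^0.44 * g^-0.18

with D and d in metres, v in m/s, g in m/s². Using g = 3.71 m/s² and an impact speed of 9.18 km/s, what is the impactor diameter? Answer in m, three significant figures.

d ≈ 637 m

Rearranging for d: d = [D / (0.9 · 9180^0.44 · 3.71^-0.18)]^(1/0.78).
D = 6060 m.
9180^0.44 = 55.42
3.71^-0.18 = 0.7898
Denominator = 0.9 × 55.42 × 0.7898 = 39.39
D / 39.39 = 6060 / 39.39 = 153.8
d = 153.8^(1/0.78) = 153.8^1.2821 = 636.6 m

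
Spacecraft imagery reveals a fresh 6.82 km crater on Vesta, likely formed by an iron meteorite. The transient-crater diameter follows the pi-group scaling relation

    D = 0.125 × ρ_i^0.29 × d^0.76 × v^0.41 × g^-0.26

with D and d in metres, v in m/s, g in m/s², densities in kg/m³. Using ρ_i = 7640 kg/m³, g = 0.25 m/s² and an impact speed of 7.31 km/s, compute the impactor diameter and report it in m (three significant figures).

d ≈ 289 m

Rearranging for d: d = [D / (0.125 · 7640^0.29 · 7310^0.41 · 0.25^-0.26)]^(1/0.76).
D = 6820 m.
7640^0.29 = 13.37
7310^0.41 = 38.39
0.25^-0.26 = 1.434
Denominator = 0.125 × 13.37 × 38.39 × 1.434 = 92.00
D / 92.00 = 6820 / 92.00 = 74.13
d = 74.13^(1/0.76) = 74.13^1.3158 = 288.8 m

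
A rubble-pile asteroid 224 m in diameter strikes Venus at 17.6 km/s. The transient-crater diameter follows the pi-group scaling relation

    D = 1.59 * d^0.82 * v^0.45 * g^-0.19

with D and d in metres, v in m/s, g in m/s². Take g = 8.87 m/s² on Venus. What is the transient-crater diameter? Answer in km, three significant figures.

D ≈ 7.23 km

In SI units: v = 17600 m/s.
d^0.82 = 224^0.82 = 84.57
v^0.45 = 17600^0.45 = 81.37
g^-0.19 = 8.87^-0.19 = 0.6605
D = 1.59 × 84.57 × 81.37 × 0.6605 = 7227 m
   = 7.227 km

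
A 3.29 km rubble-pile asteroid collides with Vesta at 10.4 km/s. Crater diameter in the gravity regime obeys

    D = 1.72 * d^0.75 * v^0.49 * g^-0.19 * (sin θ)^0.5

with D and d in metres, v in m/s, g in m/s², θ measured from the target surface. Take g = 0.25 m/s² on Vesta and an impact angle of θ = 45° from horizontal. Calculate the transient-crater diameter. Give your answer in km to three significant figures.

In SI units: d = 3290 m, v = 10400 m/s.
d^0.75 = 3290^0.75 = 434.4
v^0.49 = 10400^0.49 = 92.97
g^-0.19 = 0.25^-0.19 = 1.301
(sin 45°)^0.5 = 0.7071^0.5 = 0.8409
D = 1.72 × 434.4 × 92.97 × 1.301 × 0.8409 = 75995 m
   = 75.99 km

D ≈ 76.0 km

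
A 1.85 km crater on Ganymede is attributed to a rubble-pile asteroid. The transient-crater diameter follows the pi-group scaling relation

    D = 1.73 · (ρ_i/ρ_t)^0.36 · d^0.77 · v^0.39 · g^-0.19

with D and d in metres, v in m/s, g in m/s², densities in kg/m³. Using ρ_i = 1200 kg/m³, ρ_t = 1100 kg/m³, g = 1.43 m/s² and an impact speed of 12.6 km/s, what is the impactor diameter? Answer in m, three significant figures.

Rearranging for d: d = [D / (1.73 · (1200/1100)^0.36 · 12600^0.39 · 1.43^-0.19)]^(1/0.77).
D = 1850 m.
(1200/1100)^0.36 = 1.032
12600^0.39 = 39.73
1.43^-0.19 = 0.9343
Denominator = 1.73 × 1.032 × 39.73 × 0.9343 = 66.27
D / 66.27 = 1850 / 66.27 = 27.92
d = 27.92^(1/0.77) = 27.92^1.2987 = 75.48 m

d ≈ 75.5 m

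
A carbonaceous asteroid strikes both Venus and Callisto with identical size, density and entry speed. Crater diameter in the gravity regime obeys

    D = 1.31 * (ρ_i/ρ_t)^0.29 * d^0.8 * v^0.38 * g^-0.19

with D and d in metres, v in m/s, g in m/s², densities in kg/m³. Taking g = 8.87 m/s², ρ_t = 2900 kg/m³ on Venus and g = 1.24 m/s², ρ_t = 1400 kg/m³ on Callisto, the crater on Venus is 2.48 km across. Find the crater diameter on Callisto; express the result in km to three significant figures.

D ≈ 4.45 km

The impactor-only factors (d, v, ρ_i) cancel in the ratio, leaving D_Callisto/D_Venus = (g_Callisto/g_Venus)^-0.19 · (ρ_t,Venus/ρ_t,Callisto)^0.29.
(1.24/8.87)^-0.19 = 0.1398^-0.19 = 1.453
(2900/1400)^0.29 = 2.071^0.29 = 1.235
Ratio = 1.453 × 1.235 = 1.794
D_Callisto = 1.794 × 2.48 km = 4.45 km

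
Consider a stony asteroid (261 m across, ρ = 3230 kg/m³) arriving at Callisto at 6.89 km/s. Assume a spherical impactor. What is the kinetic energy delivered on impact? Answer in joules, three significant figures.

E ≈ 7.14 × 10^17 J

v = 6890 m/s.
Mass m = (π/6) ρ d³ = (π/6) × 3230 × (261)³ = 3.007 × 10^10 kg
E = ½ m v² = 0.5 × 3.007 × 10^10 × (6890)² = 7.137 × 10^17 J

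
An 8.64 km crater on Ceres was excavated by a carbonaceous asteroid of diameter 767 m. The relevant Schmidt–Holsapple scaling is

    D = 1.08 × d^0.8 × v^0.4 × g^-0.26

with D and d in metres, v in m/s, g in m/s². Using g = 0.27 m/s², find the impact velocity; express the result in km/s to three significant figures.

v ≈ 4.15 km/s

Rearranging for v: v = [D / (1.08 · 767^0.8 · 0.27^-0.26)]^(1/0.4).
D = 8640 m.
767^0.8 = 203.2
0.27^-0.26 = 1.406
Denominator = 1.08 × 203.2 × 1.406 = 308.6
D / 308.6 = 8640 / 308.6 = 28.00
v = 28.00^(1/0.4) = 28.00^2.5 = 4149 m/s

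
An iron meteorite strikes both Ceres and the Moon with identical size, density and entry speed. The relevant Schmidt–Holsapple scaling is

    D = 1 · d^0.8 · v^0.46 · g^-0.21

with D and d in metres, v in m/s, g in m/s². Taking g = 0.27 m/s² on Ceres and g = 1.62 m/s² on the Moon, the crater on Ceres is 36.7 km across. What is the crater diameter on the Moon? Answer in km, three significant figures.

D ≈ 25.2 km

All impactor-dependent factors cancel in the ratio, leaving D_Moon/D_Ceres = (g_Moon/g_Ceres)^-0.21.
(1.62/0.27)^-0.21 = 6.000^-0.21 = 0.6864
D_Moon = 0.6864 × 36.7 km = 25.2 km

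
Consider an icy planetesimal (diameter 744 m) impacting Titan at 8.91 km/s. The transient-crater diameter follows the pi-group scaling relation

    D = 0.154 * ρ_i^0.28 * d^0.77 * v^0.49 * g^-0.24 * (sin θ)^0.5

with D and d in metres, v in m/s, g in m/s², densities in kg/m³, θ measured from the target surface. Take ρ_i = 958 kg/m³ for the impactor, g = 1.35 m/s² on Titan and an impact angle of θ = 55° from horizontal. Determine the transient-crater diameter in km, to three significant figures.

D ≈ 12.4 km

In SI units: v = 8910 m/s.
ρ_i^0.28 = 958^0.28 = 6.836
d^0.77 = 744^0.77 = 162.6
v^0.49 = 8910^0.49 = 86.19
g^-0.24 = 1.35^-0.24 = 0.9305
(sin 55°)^0.5 = 0.8192^0.5 = 0.9051
D = 0.154 × 6.836 × 162.6 × 86.19 × 0.9305 × 0.9051 = 12425 m
   = 12.43 km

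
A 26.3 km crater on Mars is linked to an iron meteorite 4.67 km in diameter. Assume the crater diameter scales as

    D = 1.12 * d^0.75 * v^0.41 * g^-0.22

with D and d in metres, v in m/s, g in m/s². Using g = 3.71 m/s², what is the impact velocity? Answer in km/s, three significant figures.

v ≈ 17.9 km/s

Rearranging for v: v = [D / (1.12 · 4670^0.75 · 3.71^-0.22)]^(1/0.41).
D = 26300 m.
4670^0.75 = 564.9
3.71^-0.22 = 0.7494
Denominator = 1.12 × 564.9 × 0.7494 = 474.1
D / 474.1 = 26300 / 474.1 = 55.47
v = 55.47^(1/0.41) = 55.47^2.439 = 17937 m/s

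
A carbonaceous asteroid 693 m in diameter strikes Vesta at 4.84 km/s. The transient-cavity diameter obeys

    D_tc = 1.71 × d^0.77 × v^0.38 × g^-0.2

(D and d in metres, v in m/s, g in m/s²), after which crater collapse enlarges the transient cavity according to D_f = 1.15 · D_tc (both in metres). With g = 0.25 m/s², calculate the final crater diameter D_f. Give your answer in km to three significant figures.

D_f ≈ 10.0 km

v = 4840 m/s.
d^0.77 = 693^0.77 = 153.9
v^0.38 = 4840^0.38 = 25.13
g^-0.2 = 0.25^-0.2 = 1.320
D_tc = 1.71 × 153.9 × 25.13 × 1.320 = 8730 m
D_f = 1.15 × 8730 = 10040 m
     = 10.04 km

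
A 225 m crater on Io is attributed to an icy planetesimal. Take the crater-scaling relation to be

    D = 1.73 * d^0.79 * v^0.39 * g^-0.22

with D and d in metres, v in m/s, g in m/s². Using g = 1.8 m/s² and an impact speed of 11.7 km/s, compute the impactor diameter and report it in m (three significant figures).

d ≈ 5.48 m

Rearranging for d: d = [D / (1.73 · 11700^0.39 · 1.8^-0.22)]^(1/0.79).
11700^0.39 = 38.60
1.8^-0.22 = 0.8787
Denominator = 1.73 × 38.60 × 0.8787 = 58.68
D / 58.68 = 225 / 58.68 = 3.834
d = 3.834^(1/0.79) = 3.834^1.2658 = 5.480 m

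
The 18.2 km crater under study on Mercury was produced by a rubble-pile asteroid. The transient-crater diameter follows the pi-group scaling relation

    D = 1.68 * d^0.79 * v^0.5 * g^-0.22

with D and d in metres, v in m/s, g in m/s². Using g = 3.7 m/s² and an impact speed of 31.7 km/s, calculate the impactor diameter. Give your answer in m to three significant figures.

Rearranging for d: d = [D / (1.68 · 31700^0.5 · 3.7^-0.22)]^(1/0.79).
D = 18200 m.
31700^0.5 = 178.0
3.7^-0.22 = 0.7499
Denominator = 1.68 × 178.0 × 0.7499 = 224.3
D / 224.3 = 18200 / 224.3 = 81.14
d = 81.14^(1/0.79) = 81.14^1.2658 = 261.0 m

d ≈ 261 m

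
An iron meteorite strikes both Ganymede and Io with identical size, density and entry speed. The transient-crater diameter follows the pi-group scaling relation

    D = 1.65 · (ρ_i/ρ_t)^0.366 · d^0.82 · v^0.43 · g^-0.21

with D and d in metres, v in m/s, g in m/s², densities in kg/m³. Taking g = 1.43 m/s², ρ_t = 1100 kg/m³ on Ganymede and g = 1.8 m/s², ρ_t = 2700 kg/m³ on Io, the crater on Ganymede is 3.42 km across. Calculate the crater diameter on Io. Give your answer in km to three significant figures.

The impactor-only factors (d, v, ρ_i) cancel in the ratio, leaving D_Io/D_Ganymede = (g_Io/g_Ganymede)^-0.21 · (ρ_t,Ganymede/ρ_t,Io)^0.366.
(1.8/1.43)^-0.21 = 1.259^-0.21 = 0.9528
(1100/2700)^0.366 = 0.4074^0.366 = 0.7199
Ratio = 0.9528 × 0.7199 = 0.6859
D_Io = 0.6859 × 3.42 km = 2.35 km

D ≈ 2.35 km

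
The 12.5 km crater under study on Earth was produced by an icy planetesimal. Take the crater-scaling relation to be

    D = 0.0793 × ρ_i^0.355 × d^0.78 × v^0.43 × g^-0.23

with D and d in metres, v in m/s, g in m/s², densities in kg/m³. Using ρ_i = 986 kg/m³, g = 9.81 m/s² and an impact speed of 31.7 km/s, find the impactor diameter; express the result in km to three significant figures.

d ≈ 1.29 km

Rearranging for d: d = [D / (0.0793 · 986^0.355 · 31700^0.43 · 9.81^-0.23)]^(1/0.78).
D = 12500 m.
986^0.355 = 11.56
31700^0.43 = 86.19
9.81^-0.23 = 0.5914
Denominator = 0.0793 × 11.56 × 86.19 × 0.5914 = 46.73
D / 46.73 = 12500 / 46.73 = 267.5
d = 267.5^(1/0.78) = 267.5^1.2821 = 1294 m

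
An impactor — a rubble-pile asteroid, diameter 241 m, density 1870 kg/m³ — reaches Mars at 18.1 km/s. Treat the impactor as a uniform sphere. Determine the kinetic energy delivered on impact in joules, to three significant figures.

E ≈ 2.25 × 10^18 J

v = 18100 m/s.
Mass m = (π/6) ρ d³ = (π/6) × 1870 × (241)³ = 1.371 × 10^10 kg
E = ½ m v² = 0.5 × 1.371 × 10^10 × (18100)² = 2.246 × 10^18 J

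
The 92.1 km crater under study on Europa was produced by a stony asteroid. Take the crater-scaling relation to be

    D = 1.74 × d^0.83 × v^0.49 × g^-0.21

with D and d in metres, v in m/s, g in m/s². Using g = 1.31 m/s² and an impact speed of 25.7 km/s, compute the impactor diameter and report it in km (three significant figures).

d ≈ 1.31 km

Rearranging for d: d = [D / (1.74 · 25700^0.49 · 1.31^-0.21)]^(1/0.83).
D = 92100 m.
25700^0.49 = 144.8
1.31^-0.21 = 0.9449
Denominator = 1.74 × 144.8 × 0.9449 = 238.1
D / 238.1 = 92100 / 238.1 = 386.8
d = 386.8^(1/0.83) = 386.8^1.2048 = 1310 m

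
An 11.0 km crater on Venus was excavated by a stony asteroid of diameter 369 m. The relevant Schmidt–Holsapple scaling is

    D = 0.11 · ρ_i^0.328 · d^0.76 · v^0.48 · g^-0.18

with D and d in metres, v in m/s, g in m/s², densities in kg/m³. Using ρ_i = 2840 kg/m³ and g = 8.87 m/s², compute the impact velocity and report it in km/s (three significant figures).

v ≈ 22.3 km/s

Rearranging for v: v = [D / (0.11 · 2840^0.328 · 369^0.76 · 8.87^-0.18)]^(1/0.48).
D = 11000 m.
2840^0.328 = 13.57
369^0.76 = 89.32
8.87^-0.18 = 0.6751
Denominator = 0.11 × 13.57 × 89.32 × 0.6751 = 90.01
D / 90.01 = 11000 / 90.01 = 122.2
v = 122.2^(1/0.48) = 122.2^2.0833 = 22284 m/s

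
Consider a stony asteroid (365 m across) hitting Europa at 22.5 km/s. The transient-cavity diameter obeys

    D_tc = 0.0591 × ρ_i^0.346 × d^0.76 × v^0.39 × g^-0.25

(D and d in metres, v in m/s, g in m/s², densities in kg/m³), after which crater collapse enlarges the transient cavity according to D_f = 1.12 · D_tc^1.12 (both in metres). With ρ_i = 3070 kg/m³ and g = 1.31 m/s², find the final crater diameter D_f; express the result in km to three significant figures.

v = 22500 m/s.
ρ_i^0.346 = 3070^0.346 = 16.09
d^0.76 = 365^0.76 = 88.58
v^0.39 = 22500^0.39 = 49.81
g^-0.25 = 1.31^-0.25 = 0.9347
D_tc = 0.0591 × 16.09 × 88.58 × 49.81 × 0.9347 = 3922 m
D_f = 1.12 × (3922)^1.12 = 11856 m
     = 11.86 km

D_f ≈ 11.9 km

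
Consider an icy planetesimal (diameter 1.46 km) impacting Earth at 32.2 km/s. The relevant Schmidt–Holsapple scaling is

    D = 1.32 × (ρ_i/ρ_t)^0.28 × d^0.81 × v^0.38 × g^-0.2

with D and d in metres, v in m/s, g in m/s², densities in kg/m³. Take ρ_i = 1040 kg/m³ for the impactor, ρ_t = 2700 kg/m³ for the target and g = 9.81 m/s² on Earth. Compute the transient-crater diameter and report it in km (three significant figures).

In SI units: d = 1460 m, v = 32200 m/s.
(ρ_i/ρ_t)^0.28 = (1040/2700)^0.28 = 0.7656
d^0.81 = 1460^0.81 = 365.7
v^0.38 = 32200^0.38 = 51.64
g^-0.2 = 9.81^-0.2 = 0.6334
D = 1.32 × 0.7656 × 365.7 × 51.64 × 0.6334 = 12088 m
   = 12.09 km

D ≈ 12.1 km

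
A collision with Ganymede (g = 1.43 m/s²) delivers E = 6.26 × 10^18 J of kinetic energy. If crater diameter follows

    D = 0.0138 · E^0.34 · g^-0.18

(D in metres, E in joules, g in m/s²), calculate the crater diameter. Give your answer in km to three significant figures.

E^0.34 = (6.26 × 10^18)^0.34 = 2.459 × 10^6
g^-0.18 = 1.43^-0.18 = 0.9376
D = 0.0138 × 2.459 × 10^6 × 0.9376 = 31817 m
   = 31.82 km

D ≈ 31.8 km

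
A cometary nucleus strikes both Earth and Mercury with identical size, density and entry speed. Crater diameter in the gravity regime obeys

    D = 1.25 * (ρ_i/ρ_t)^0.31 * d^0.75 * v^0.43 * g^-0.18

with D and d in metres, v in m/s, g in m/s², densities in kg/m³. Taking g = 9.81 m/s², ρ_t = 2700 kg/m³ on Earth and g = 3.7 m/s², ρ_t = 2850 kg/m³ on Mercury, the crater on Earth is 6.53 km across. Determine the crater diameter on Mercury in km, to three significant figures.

The impactor-only factors (d, v, ρ_i) cancel in the ratio, leaving D_Mercury/D_Earth = (g_Mercury/g_Earth)^-0.18 · (ρ_t,Earth/ρ_t,Mercury)^0.31.
(3.7/9.81)^-0.18 = 0.3772^-0.18 = 1.192
(2700/2850)^0.31 = 0.9474^0.31 = 0.9834
Ratio = 1.192 × 0.9834 = 1.172
D_Mercury = 1.172 × 6.53 km = 7.65 km

D ≈ 7.65 km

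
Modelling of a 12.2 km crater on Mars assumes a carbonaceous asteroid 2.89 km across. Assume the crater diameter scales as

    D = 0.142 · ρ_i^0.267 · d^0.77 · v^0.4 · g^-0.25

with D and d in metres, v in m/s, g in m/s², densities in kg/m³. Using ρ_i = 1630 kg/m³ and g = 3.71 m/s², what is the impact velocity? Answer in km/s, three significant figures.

v ≈ 7.67 km/s

Rearranging for v: v = [D / (0.142 · 1630^0.267 · 2890^0.77 · 3.71^-0.25)]^(1/0.4).
D = 12200 m.
1630^0.267 = 7.205
2890^0.77 = 462.3
3.71^-0.25 = 0.7205
Denominator = 0.142 × 7.205 × 462.3 × 0.7205 = 340.8
D / 340.8 = 12200 / 340.8 = 35.80
v = 35.80^(1/0.4) = 35.80^2.5 = 7668 m/s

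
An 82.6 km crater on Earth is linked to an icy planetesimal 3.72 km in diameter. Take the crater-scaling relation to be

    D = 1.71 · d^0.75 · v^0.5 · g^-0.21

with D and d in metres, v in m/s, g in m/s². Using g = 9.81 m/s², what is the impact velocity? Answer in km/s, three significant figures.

v ≈ 26.8 km/s

Rearranging for v: v = [D / (1.71 · 3720^0.75 · 9.81^-0.21)]^(1/0.5).
D = 82600 m.
3720^0.75 = 476.3
9.81^-0.21 = 0.6191
Denominator = 1.71 × 476.3 × 0.6191 = 504.2
D / 504.2 = 82600 / 504.2 = 163.8
v = 163.8^(1/0.5) = 163.8^2 = 26830 m/s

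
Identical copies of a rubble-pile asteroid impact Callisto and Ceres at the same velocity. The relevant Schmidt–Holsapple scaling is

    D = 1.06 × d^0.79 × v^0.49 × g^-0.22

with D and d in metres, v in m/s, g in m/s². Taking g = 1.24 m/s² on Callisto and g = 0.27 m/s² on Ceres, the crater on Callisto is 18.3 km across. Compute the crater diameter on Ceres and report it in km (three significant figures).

D ≈ 25.6 km

All impactor-dependent factors cancel in the ratio, leaving D_Ceres/D_Callisto = (g_Ceres/g_Callisto)^-0.22.
(0.27/1.24)^-0.22 = 0.2177^-0.22 = 1.399
D_Ceres = 1.399 × 18.3 km = 25.6 km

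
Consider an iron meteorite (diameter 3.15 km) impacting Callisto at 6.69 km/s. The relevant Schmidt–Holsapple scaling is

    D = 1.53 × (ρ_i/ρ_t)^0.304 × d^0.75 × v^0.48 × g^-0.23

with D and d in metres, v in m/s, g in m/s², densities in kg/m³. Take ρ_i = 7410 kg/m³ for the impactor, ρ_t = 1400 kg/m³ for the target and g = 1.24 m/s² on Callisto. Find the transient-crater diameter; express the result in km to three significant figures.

D ≈ 69.7 km

In SI units: d = 3150 m, v = 6690 m/s.
(ρ_i/ρ_t)^0.304 = (7410/1400)^0.304 = 1.660
d^0.75 = 3150^0.75 = 420.5
v^0.48 = 6690^0.48 = 68.58
g^-0.23 = 1.24^-0.23 = 0.9517
D = 1.53 × 1.660 × 420.5 × 68.58 × 0.9517 = 69705 m
   = 69.70 km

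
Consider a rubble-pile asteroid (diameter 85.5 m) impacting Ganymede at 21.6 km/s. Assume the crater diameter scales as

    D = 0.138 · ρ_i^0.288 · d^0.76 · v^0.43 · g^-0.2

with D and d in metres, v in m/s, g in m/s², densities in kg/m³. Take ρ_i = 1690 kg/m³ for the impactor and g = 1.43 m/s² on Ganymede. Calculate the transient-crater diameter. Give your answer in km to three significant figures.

In SI units: v = 21600 m/s.
ρ_i^0.288 = 1690^0.288 = 8.504
d^0.76 = 85.5^0.76 = 29.40
v^0.43 = 21600^0.43 = 73.08
g^-0.2 = 1.43^-0.2 = 0.9310
D = 0.138 × 8.504 × 29.40 × 73.08 × 0.9310 = 2347 m
   = 2.347 km

D ≈ 2.35 km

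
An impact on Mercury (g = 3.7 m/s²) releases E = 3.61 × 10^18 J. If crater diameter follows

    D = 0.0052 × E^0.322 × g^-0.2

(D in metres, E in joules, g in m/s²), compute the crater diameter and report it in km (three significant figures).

E^0.322 = (3.61 × 10^18)^0.322 = 9.452 × 10^5
g^-0.2 = 3.7^-0.2 = 0.7698
D = 0.0052 × 9.452 × 10^5 × 0.7698 = 3784 m
   = 3.784 km

D ≈ 3.78 km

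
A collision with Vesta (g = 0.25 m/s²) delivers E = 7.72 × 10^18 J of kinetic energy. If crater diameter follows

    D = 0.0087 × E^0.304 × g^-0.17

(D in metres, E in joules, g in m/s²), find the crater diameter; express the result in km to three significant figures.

D ≈ 6.08 km

E^0.304 = (7.72 × 10^18)^0.304 = 5.519 × 10^5
g^-0.17 = 0.25^-0.17 = 1.266
D = 0.0087 × 5.519 × 10^5 × 1.266 = 6079 m
   = 6.079 km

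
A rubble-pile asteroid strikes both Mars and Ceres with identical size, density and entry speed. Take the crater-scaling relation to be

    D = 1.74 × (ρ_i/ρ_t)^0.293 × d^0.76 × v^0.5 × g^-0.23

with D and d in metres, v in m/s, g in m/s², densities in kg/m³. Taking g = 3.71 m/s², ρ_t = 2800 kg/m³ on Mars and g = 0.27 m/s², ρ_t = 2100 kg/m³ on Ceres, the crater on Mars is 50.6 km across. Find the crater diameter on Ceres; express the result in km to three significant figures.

D ≈ 101 km

The impactor-only factors (d, v, ρ_i) cancel in the ratio, leaving D_Ceres/D_Mars = (g_Ceres/g_Mars)^-0.23 · (ρ_t,Mars/ρ_t,Ceres)^0.293.
(0.27/3.71)^-0.23 = 0.07278^-0.23 = 1.827
(2800/2100)^0.293 = 1.333^0.293 = 1.088
Ratio = 1.827 × 1.088 = 1.988
D_Ceres = 1.988 × 50.6 km = 101 km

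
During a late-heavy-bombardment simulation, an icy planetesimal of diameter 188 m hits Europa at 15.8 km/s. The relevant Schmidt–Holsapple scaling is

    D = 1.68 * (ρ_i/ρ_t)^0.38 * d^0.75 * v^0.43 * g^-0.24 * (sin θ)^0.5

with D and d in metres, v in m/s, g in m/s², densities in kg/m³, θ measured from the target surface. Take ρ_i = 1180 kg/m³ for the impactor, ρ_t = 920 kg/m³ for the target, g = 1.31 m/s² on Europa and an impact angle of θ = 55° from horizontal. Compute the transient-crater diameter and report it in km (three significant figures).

In SI units: v = 15800 m/s.
(ρ_i/ρ_t)^0.38 = (1180/920)^0.38 = 1.099
d^0.75 = 188^0.75 = 50.77
v^0.43 = 15800^0.43 = 63.89
g^-0.24 = 1.31^-0.24 = 0.9372
(sin 55°)^0.5 = 0.8192^0.5 = 0.9051
D = 1.68 × 1.099 × 50.77 × 63.89 × 0.9372 × 0.9051 = 5080 m
   = 5.080 km

D ≈ 5.08 km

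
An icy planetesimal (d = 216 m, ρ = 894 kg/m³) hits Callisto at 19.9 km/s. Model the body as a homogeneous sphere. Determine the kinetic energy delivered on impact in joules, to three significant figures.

v = 19900 m/s.
Mass m = (π/6) ρ d³ = (π/6) × 894 × (216)³ = 4.717 × 10^9 kg
E = ½ m v² = 0.5 × 4.717 × 10^9 × (19900)² = 9.340 × 10^17 J

E ≈ 9.34 × 10^17 J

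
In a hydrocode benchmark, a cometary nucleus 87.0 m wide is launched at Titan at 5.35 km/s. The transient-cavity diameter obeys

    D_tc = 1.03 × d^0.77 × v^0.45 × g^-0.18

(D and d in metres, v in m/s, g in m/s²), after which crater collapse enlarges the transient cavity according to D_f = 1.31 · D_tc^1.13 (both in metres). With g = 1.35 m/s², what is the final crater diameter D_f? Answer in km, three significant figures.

v = 5350 m/s.
d^0.77 = 87^0.77 = 31.15
v^0.45 = 5350^0.45 = 47.62
g^-0.18 = 1.35^-0.18 = 0.9474
D_tc = 1.03 × 31.15 × 47.62 × 0.9474 = 1447 m
D_f = 1.31 × (1447)^1.13 = 4882 m
     = 4.882 km

D_f ≈ 4.88 km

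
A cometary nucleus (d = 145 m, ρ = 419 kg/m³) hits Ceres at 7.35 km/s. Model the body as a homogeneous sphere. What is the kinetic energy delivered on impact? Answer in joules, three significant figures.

v = 7350 m/s.
Mass m = (π/6) ρ d³ = (π/6) × 419 × (145)³ = 6.688 × 10^8 kg
E = ½ m v² = 0.5 × 6.688 × 10^8 × (7350)² = 1.807 × 10^16 J

E ≈ 1.81 × 10^16 J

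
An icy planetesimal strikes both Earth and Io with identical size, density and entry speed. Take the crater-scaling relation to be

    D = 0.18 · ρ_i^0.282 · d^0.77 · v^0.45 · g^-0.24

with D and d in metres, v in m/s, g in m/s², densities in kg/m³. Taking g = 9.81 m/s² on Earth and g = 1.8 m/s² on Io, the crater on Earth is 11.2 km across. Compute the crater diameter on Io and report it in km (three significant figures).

D ≈ 16.8 km

All impactor-dependent factors cancel in the ratio, leaving D_Io/D_Earth = (g_Io/g_Earth)^-0.24.
(1.8/9.81)^-0.24 = 0.1835^-0.24 = 1.502
D_Io = 1.502 × 11.2 km = 16.8 km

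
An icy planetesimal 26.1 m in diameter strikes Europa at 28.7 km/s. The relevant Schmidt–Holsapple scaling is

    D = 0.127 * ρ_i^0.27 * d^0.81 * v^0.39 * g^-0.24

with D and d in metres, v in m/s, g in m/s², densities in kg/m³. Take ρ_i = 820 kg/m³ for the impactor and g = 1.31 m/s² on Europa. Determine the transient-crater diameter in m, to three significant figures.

D ≈ 560 m

In SI units: v = 28700 m/s.
ρ_i^0.27 = 820^0.27 = 6.120
d^0.81 = 26.1^0.81 = 14.04
v^0.39 = 28700^0.39 = 54.77
g^-0.24 = 1.31^-0.24 = 0.9372
D = 0.127 × 6.120 × 14.04 × 54.77 × 0.9372 = 560.1 m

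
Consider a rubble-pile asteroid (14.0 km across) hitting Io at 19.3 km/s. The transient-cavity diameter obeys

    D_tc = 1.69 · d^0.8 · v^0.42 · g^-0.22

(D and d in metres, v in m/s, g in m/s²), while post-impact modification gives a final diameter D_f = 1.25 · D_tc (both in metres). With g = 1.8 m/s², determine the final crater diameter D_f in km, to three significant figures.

D_f ≈ 243 km

In SI: d = 14000 m, v = 19300 m/s.
d^0.8 = 14000^0.8 = 2074
v^0.42 = 19300^0.42 = 63.09
g^-0.22 = 1.8^-0.22 = 0.8787
D_tc = 1.69 × 2074 × 63.09 × 0.8787 = 1.943 × 10^5 m
D_f = 1.25 × 1.943 × 10^5 = 2.429 × 10^5 m
     = 242.9 km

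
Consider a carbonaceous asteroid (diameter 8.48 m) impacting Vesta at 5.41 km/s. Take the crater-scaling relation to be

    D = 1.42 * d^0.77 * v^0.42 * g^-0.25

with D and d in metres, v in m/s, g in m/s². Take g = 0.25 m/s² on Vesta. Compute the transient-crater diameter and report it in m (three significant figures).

D ≈ 385 m

In SI units: v = 5410 m/s.
d^0.77 = 8.48^0.77 = 5.186
v^0.42 = 5410^0.42 = 36.98
g^-0.25 = 0.25^-0.25 = 1.414
D = 1.42 × 5.186 × 36.98 × 1.414 = 385.1 m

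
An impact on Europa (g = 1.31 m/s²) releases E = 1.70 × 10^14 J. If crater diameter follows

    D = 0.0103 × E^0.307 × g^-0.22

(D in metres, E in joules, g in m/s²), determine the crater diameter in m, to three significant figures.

E^0.307 = (1.70 × 10^14)^0.307 = 2.337 × 10^4
g^-0.22 = 1.31^-0.22 = 0.9423
D = 0.0103 × 2.337 × 10^4 × 0.9423 = 226.8 m

D ≈ 227 m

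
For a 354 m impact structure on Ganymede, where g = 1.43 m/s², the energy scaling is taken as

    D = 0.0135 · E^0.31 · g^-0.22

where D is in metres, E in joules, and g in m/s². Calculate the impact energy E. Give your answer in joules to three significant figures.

E ≈ 2.31 × 10^14 J

Rearranging: E = [D / (0.0135 · g^-0.22)]^(1/0.31).
g^-0.22 = 1.43^-0.22 = 0.9243
D / (0.0135 × 0.9243) = 354 / (0.01248) = 2.837 × 10^4
E = (2.837 × 10^4)^3.2258 = 2.312 × 10^14 J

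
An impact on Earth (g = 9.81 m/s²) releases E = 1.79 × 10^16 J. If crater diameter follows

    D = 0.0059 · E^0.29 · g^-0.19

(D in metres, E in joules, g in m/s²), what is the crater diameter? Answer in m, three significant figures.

D ≈ 198 m

E^0.29 = (1.79 × 10^16)^0.29 = 5.168 × 10^4
g^-0.19 = 9.81^-0.19 = 0.6480
D = 0.0059 × 5.168 × 10^4 × 0.6480 = 197.6 m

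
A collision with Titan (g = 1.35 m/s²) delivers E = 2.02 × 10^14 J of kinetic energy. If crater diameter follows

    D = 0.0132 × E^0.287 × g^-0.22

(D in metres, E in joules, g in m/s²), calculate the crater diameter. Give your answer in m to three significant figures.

E^0.287 = (2.02 × 10^14)^0.287 = 1.275 × 10^4
g^-0.22 = 1.35^-0.22 = 0.9361
D = 0.0132 × 1.275 × 10^4 × 0.9361 = 157.5 m

D ≈ 158 m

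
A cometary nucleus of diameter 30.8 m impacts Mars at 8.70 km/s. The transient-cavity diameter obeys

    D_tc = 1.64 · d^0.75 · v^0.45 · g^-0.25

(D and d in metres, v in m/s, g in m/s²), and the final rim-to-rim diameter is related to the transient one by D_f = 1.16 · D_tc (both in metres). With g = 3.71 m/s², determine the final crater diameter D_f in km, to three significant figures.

v = 8700 m/s.
d^0.75 = 30.8^0.75 = 13.07
v^0.45 = 8700^0.45 = 59.26
g^-0.25 = 3.71^-0.25 = 0.7205
D_tc = 1.64 × 13.07 × 59.26 × 0.7205 = 915.2 m
D_f = 1.16 × 915.2 = 1062 m
     = 1.062 km

D_f ≈ 1.06 km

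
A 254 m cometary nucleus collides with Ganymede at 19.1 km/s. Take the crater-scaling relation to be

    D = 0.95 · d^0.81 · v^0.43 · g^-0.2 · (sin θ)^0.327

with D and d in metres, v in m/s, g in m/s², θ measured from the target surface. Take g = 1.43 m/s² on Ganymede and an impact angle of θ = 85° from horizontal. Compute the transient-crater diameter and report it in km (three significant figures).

D ≈ 5.43 km

In SI units: v = 19100 m/s.
d^0.81 = 254^0.81 = 88.70
v^0.43 = 19100^0.43 = 69.32
g^-0.2 = 1.43^-0.2 = 0.9310
(sin 85°)^0.327 = 0.9962^0.327 = 0.9988
D = 0.95 × 88.70 × 69.32 × 0.9310 × 0.9988 = 5432 m
   = 5.432 km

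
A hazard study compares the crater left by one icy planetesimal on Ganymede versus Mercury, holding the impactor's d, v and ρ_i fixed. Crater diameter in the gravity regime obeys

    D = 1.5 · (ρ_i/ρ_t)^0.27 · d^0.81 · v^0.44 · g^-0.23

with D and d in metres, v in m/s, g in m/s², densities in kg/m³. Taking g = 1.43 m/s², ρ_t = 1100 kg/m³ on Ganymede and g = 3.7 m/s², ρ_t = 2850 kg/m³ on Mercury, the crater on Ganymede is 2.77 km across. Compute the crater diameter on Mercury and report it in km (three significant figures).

The impactor-only factors (d, v, ρ_i) cancel in the ratio, leaving D_Mercury/D_Ganymede = (g_Mercury/g_Ganymede)^-0.23 · (ρ_t,Ganymede/ρ_t,Mercury)^0.27.
(3.7/1.43)^-0.23 = 2.587^-0.23 = 0.8036
(1100/2850)^0.27 = 0.3860^0.27 = 0.7734
Ratio = 0.8036 × 0.7734 = 0.6215
D_Mercury = 0.6215 × 2.77 km = 1.72 km

D ≈ 1.72 km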